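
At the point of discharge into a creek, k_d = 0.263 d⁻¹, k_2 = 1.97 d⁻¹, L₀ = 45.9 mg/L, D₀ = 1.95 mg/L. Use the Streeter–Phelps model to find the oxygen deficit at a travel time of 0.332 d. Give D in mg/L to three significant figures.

D ≈ 3.82 mg/L

k_d L₀/(k_2−k_d) = 0.263×45.9/(1.97−0.263) = 12.07/1.707 = 7.072 mg/L.
e^(−k_d t) = e^(−0.263×0.3320) = 0.9164; e^(−k_2 t) = e^(−1.97×0.3320) = 0.5199.
D = 7.072 × (0.9164 − 0.5199) + 1.95 × 0.5199 = 2.804 + 1.014 = 3.818 mg/L.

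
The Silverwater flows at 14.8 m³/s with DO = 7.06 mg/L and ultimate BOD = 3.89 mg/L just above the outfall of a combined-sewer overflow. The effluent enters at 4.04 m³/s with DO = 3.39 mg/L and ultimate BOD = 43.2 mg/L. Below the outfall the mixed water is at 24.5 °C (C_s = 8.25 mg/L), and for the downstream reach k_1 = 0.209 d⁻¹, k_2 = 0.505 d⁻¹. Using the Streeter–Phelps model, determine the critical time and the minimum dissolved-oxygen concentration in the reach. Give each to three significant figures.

Mixed DO = (14.8×7.06 + 4.04×3.39)/(14.8+4.04) = 118.2/18.84 = 6.273 mg/L.
Mixed L₀ = (14.8×3.89 + 4.04×43.2)/(18.84) = 232.1/18.84 = 12.32 mg/L.
Initial deficit D₀ = C_s − DO₀ = 8.25 − 6.273 = 1.977 mg/L.
t_c = (1/0.2960) ln[(0.505/0.209)(1 − 1.977×0.2960/(0.209×12.32))] = 3.378 × ln(1.867) = 2.109 d.
D_c = (0.209/0.505) × 12.32 × e^(−0.209×2.109) = 0.4139 × 12.32 × 0.6435 = 3.281 mg/L.
Minimum DO = 8.25 − 3.281 = 4.969 mg/L.

t_c ≈ 2.11 d; minimum DO ≈ 4.97 mg/L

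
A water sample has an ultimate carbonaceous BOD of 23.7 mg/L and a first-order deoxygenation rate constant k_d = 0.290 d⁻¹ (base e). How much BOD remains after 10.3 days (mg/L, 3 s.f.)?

L_t = L₀ e^(−k_d t) = 23.7 × e^(−0.290×10.3) = 23.7 × 0.05044 = 1.195 mg/L.

L ≈ 1.20 mg/L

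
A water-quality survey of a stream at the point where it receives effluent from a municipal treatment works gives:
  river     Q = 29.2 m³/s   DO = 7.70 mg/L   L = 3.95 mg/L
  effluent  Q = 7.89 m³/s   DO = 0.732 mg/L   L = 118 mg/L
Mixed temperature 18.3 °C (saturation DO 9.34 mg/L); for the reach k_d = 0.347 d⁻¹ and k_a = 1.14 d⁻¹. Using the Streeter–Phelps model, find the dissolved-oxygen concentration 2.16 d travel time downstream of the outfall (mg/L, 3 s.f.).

DO ≈ 4.29 mg/L

Mixed DO = (29.2×7.70 + 7.89×0.732)/(29.2+7.89) = 230.6/37.09 = 6.218 mg/L.
Mixed L₀ = (29.2×3.95 + 7.89×118)/(37.09) = 1046/37.09 = 28.21 mg/L.
Initial deficit D₀ = C_s − DO₀ = 9.34 − 6.218 = 3.122 mg/L.
D(2.16) = [0.347×28.21/(1.14−0.347)](e^(−0.347×2.16) − e^(−1.14×2.16)) + 3.122 e^(−1.14×2.16)
= 12.34 × (0.4726 − 0.08523) + 3.122 × 0.08523 = 5.048 mg/L.
DO = 9.34 − 5.048 = 4.292 mg/L.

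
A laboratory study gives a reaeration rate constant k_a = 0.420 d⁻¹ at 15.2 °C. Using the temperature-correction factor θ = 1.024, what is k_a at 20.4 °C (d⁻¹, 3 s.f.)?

k_a ≈ 0.475 d⁻¹

k_a(T₂) = k_a(T₁) · θ^(T₂−T₁) = 0.420 × 1.024^(20.4−15.2)
= 0.420 × 1.024^5.20 = 0.420 × 1.131 = 0.4751 d⁻¹.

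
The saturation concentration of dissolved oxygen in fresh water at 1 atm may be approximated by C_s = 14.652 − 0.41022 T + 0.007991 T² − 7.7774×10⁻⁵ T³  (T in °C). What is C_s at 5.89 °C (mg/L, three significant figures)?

C_s ≈ 12.5 mg/L

C_s = 14.652 − 0.41022×5.89 + 0.007991×5.89² − 7.7774×10⁻⁵×5.89³ = 12.50 mg/L.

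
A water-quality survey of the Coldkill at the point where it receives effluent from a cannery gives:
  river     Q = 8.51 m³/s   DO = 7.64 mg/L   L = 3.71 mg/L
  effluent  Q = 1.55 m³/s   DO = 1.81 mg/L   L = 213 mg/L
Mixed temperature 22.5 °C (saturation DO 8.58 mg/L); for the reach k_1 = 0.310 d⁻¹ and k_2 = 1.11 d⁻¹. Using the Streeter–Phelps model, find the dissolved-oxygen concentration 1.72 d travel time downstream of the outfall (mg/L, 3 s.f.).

Mixed DO = (8.51×7.64 + 1.55×1.81)/(8.51+1.55) = 67.82/10.06 = 6.742 mg/L.
Mixed L₀ = (8.51×3.71 + 1.55×213)/(10.06) = 361.7/10.06 = 35.96 mg/L.
Initial deficit D₀ = C_s − DO₀ = 8.58 − 6.742 = 1.838 mg/L.
D(1.72) = [0.310×35.96/(1.11−0.310)](e^(−0.310×1.72) − e^(−1.11×1.72)) + 1.838 e^(−1.11×1.72)
= 13.93 × (0.5867 − 0.1482) + 1.838 × 0.1482 = 6.382 mg/L.
DO = 8.58 − 6.382 = 2.198 mg/L.

DO ≈ 2.20 mg/L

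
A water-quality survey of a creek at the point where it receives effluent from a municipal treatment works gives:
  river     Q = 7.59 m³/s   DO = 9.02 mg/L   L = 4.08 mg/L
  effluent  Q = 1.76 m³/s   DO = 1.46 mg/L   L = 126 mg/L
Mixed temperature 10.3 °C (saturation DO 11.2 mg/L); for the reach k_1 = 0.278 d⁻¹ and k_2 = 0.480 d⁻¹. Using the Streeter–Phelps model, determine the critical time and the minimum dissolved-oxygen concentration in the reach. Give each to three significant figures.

Mixed DO = (7.59×9.02 + 1.76×1.46)/(7.59+1.76) = 71.03/9.350 = 7.597 mg/L.
Mixed L₀ = (7.59×4.08 + 1.76×126)/(9.350) = 252.7/9.350 = 27.03 mg/L.
Initial deficit D₀ = C_s − DO₀ = 11.2 − 7.597 = 3.603 mg/L.
t_c = (1/0.2020) ln[(0.480/0.278)(1 − 3.603×0.2020/(0.278×27.03))] = 4.950 × ln(1.559) = 2.199 d.
D_c = (0.278/0.480) × 27.03 × e^(−0.278×2.199) = 0.5792 × 27.03 × 0.5426 = 8.494 mg/L.
Minimum DO = 11.2 − 8.494 = 2.706 mg/L.

t_c ≈ 2.20 d; minimum DO ≈ 2.71 mg/L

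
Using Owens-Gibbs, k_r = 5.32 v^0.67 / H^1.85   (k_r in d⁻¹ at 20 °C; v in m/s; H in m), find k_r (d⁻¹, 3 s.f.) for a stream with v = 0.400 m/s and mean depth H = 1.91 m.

k_r = 5.32 × 0.400^0.67 / 1.91^1.85 = 5.32 × 0.5412 / 3.311 = 0.8697 d⁻¹.

k_r ≈ 0.870 d⁻¹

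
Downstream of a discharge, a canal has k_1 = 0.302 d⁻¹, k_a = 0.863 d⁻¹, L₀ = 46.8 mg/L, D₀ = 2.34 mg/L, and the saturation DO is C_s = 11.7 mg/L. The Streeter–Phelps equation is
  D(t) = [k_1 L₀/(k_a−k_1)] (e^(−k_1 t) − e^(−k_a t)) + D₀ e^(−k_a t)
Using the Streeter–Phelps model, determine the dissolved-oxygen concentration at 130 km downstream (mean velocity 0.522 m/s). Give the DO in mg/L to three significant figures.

Travel time t = x/v = 130 km / (0.522 m/s) = 130000 m / 0.522 m/s = 249000 s = 2.882 d.
k_1 L₀/(k_a−k_1) = 0.302×46.8/(0.863−0.302) = 14.13/0.5610 = 25.19 mg/L.
e^(−k_1 t) = e^(−0.302×2.882) = 0.4187; e^(−k_a t) = e^(−0.863×2.882) = 0.08311.
D = 25.19 × (0.4187 − 0.08311) + 2.34 × 0.08311 = 8.456 + 0.1945 = 8.650 mg/L.
DO = C_s − D = 11.7 − 8.650 = 3.050 mg/L.

DO ≈ 3.05 mg/L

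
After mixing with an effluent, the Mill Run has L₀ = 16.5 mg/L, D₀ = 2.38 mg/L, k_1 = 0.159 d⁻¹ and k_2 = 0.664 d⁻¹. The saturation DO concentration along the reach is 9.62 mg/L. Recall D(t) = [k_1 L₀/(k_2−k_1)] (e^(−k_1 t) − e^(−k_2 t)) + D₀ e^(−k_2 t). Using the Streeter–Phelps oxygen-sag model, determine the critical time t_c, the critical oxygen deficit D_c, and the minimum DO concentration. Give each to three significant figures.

With k_2/k_1 = 4.176 and 1 − D₀(k_2−k_1)/(k_1 L₀) = 0.5419,
t_c = ln(4.176 × 0.5419) / (0.664 − 0.159) = ln(2.263) / 0.5050 = 0.8167/0.5050 = 1.617 d.
L(t_c) = L₀ e^(−k_1 t_c) = 16.5 × 0.7733 = 12.76 mg/L, and at the critical point k_2 D_c = k_1 L, so D_c = (0.159/0.664) × 12.76 = 3.055 mg/L.
Minimum DO = C_s − D_c = 9.62 − 3.055 = 6.565 mg/L.

t_c ≈ 1.62 d; D_c ≈ 3.06 mg/L; min DO ≈ 6.56 mg/L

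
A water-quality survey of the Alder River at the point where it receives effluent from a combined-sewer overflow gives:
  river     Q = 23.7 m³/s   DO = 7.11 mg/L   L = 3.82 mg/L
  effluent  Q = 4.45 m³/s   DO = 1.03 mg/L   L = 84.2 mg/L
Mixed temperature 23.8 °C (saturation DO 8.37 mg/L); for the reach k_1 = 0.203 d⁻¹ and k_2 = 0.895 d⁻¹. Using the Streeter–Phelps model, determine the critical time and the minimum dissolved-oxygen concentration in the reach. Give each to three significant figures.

Mixed DO = (23.7×7.11 + 4.45×1.03)/(23.7+4.45) = 173.1/28.15 = 6.149 mg/L.
Mixed L₀ = (23.7×3.82 + 4.45×84.2)/(28.15) = 465.2/28.15 = 16.53 mg/L.
Initial deficit D₀ = C_s − DO₀ = 8.37 − 6.149 = 2.221 mg/L.
t_c = (1/0.6920) ln[(0.895/0.203)(1 − 2.221×0.6920/(0.203×16.53))] = 1.445 × ln(2.389) = 1.258 d.
D_c = (0.203/0.895) × 16.53 × e^(−0.203×1.258) = 0.2268 × 16.53 × 0.7746 = 2.903 mg/L.
Minimum DO = 8.37 − 2.903 = 5.467 mg/L.

t_c ≈ 1.26 d; minimum DO ≈ 5.47 mg/L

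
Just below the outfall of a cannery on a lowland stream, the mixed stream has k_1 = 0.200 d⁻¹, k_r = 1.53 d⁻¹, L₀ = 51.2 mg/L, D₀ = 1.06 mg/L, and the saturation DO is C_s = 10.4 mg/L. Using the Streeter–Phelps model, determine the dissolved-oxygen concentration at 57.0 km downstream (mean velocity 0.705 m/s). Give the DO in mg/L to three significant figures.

Travel time t = x/v = 57.0 km / (0.705 m/s) = 57000 m / 0.705 m/s = 80850 s = 0.9358 d.
k_1 L₀/(k_r−k_1) = 0.200×51.2/(1.53−0.200) = 10.24/1.330 = 7.699 mg/L.
e^(−k_1 t) = e^(−0.200×0.9358) = 0.8293; e^(−k_r t) = e^(−1.53×0.9358) = 0.2389.
D = 7.699 × (0.8293 − 0.2389) + 1.06 × 0.2389 = 4.546 + 0.2532 = 4.799 mg/L.
DO = C_s − D = 10.4 − 4.799 = 5.601 mg/L.

DO ≈ 5.60 mg/L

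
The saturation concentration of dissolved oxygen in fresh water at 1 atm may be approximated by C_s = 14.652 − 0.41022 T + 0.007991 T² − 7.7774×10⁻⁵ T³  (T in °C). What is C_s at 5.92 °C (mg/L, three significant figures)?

C_s ≈ 12.5 mg/L

C_s = 14.652 − 0.41022×5.92 + 0.007991×5.92² − 7.7774×10⁻⁵×5.92³ = 12.49 mg/L.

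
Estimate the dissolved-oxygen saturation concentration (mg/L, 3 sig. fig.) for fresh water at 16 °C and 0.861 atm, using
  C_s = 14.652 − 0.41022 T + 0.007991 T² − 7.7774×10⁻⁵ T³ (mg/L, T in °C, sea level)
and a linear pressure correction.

C_s ≈ 8.45 mg/L

At sea level: C_s = 14.652 − 0.41022×16 + 0.007991×16² − 7.7774×10⁻⁵×16³ = 9.816 mg/L.
Pressure correction: C_s' = 9.816 × 0.861 = 8.451 mg/L.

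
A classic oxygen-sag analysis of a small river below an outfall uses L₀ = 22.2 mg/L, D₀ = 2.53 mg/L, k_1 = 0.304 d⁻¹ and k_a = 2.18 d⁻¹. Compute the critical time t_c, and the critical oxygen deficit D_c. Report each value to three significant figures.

t_c ≈ 0.403 d; D_c ≈ 2.74 mg/L

At the critical point dD/dt = 0, so k_1 L₀ e^(−k_1 t) = k_a D. Substituting D(t) from the Streeter–Phelps equation and solving for t gives
t_c = ln[(k_a/k_1)(1 − D₀(k_a−k_1)/(k_1 L₀))] / (k_a−k_1).
Here k_a−k_1 = 1.876 d⁻¹ and 1 − D₀(k_a−k_1)/(k_1 L₀) = 1 − 2.53×1.876/(0.304×22.2) = 0.2967, so
t_c = ln(7.171 × 0.2967) / 1.876 = 0.7551 / 1.876 = 0.4025 d.
L(t_c) = L₀ e^(−k_1 t_c) = 22.2 × 0.8848 = 19.64 mg/L, and at the critical point k_a D_c = k_1 L, so D_c = (0.304/2.18) × 19.64 = 2.739 mg/L.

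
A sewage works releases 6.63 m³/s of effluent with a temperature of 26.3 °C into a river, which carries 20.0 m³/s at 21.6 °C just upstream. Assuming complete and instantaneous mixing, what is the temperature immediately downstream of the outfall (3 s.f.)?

22.8 °C

Flow-weighted mixing: C = (Q_r C_r + Q_w C_w)/(Q_r + Q_w)
= (20.0×21.6 + 6.63×26.3)/(20.0 + 6.63) = 606.4/26.63 = 22.77 °C.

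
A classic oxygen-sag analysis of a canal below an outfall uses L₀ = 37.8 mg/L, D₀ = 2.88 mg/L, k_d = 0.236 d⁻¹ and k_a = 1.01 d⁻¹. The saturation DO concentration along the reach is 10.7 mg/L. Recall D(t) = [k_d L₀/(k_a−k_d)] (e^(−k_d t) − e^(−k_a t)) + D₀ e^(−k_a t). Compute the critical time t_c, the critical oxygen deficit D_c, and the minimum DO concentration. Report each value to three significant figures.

t_c ≈ 1.51 d; D_c ≈ 6.19 mg/L; min DO ≈ 4.51 mg/L

At the critical point dD/dt = 0, so k_d L₀ e^(−k_d t) = k_a D. Substituting D(t) from the Streeter–Phelps equation and solving for t gives
t_c = ln[(k_a/k_d)(1 − D₀(k_a−k_d)/(k_d L₀))] / (k_a−k_d).
Here k_a−k_d = 0.7740 d⁻¹ and 1 − D₀(k_a−k_d)/(k_d L₀) = 1 − 2.88×0.7740/(0.236×37.8) = 0.7501, so
t_c = ln(4.280 × 0.7501) / 0.7740 = 1.166 / 0.7740 = 1.507 d.
L(t_c) = L₀ e^(−k_d t_c) = 37.8 × 0.7007 = 26.49 mg/L, and at the critical point k_a D_c = k_d L, so D_c = (0.236/1.01) × 26.49 = 6.189 mg/L.
Minimum DO = C_s − D_c = 10.7 − 6.189 = 4.511 mg/L.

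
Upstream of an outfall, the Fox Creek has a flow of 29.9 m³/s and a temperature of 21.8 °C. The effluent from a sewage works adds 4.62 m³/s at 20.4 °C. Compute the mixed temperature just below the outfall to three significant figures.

Flow-weighted mixing: C = (Q_r C_r + Q_w C_w)/(Q_r + Q_w)
= (29.9×21.8 + 4.62×20.4)/(29.9 + 4.62) = 746.1/34.52 = 21.61 °C.

21.6 °C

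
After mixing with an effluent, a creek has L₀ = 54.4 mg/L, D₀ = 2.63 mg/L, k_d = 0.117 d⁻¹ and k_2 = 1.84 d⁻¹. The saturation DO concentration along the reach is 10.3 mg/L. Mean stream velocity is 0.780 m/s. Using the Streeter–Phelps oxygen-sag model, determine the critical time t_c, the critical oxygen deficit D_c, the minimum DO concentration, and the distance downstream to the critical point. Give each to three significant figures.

With k_2/k_d = 15.73 and 1 − D₀(k_2−k_d)/(k_d L₀) = 0.2880,
t_c = ln(15.73 × 0.2880) / (1.84 − 0.117) = ln(4.530) / 1.723 = 1.511/1.723 = 0.8768 d.
L(t_c) = L₀ e^(−k_d t_c) = 54.4 × 0.9025 = 49.10 mg/L, and at the critical point k_2 D_c = k_d L, so D_c = (0.117/1.84) × 49.10 = 3.122 mg/L.
Minimum DO = C_s − D_c = 10.3 − 3.122 = 7.178 mg/L.
x_c = v t_c = 0.780 m/s × 0.8768 d × 86400 s/d = 59090 m ≈ 59.1 km.

t_c ≈ 0.877 d; D_c ≈ 3.12 mg/L; min DO ≈ 7.18 mg/L; x_c ≈ 59.1 km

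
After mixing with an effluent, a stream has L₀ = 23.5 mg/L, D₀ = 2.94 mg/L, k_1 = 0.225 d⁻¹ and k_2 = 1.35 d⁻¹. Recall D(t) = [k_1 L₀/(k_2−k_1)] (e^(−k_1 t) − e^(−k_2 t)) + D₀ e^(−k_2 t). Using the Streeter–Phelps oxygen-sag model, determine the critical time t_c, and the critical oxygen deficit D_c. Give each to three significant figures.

At the critical point dD/dt = 0, so k_1 L₀ e^(−k_1 t) = k_2 D. Substituting D(t) from the Streeter–Phelps equation and solving for t gives
t_c = ln[(k_2/k_1)(1 − D₀(k_2−k_1)/(k_1 L₀))] / (k_2−k_1).
Here k_2−k_1 = 1.125 d⁻¹ and 1 − D₀(k_2−k_1)/(k_1 L₀) = 1 − 2.94×1.125/(0.225×23.5) = 0.3745, so
t_c = ln(6.000 × 0.3745) / 1.125 = 0.8095 / 1.125 = 0.7196 d.
D_c = (k_1/k_2) L₀ e^(−k_1 t_c) = (0.225/1.35) × 23.5 × e^(−0.225×0.7196) = 0.1667 × 23.5 × 0.8505 = 3.331 mg/L.

t_c ≈ 0.720 d; D_c ≈ 3.33 mg/L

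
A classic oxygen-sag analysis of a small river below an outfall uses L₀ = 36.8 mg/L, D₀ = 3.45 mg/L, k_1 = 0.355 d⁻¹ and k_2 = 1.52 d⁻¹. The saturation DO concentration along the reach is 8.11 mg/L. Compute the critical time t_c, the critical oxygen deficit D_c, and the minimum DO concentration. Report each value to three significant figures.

t_c ≈ 0.933 d; D_c ≈ 6.17 mg/L; min DO ≈ 1.94 mg/L

t_c = [1/(k_2−k_1)] ln[(k_2/k_1)(1 − D₀(k_2−k_1)/(k_1 L₀))]
= [1/(1.52−0.355)] ln[(1.52/0.355)(1 − 3.45×1.165/(0.355×36.8))]
= (1/1.165) ln[4.282 × 0.6923] = 0.8584 × ln(2.964) = 0.8584 × 1.087 = 0.9328 d.
D_c = (k_1/k_2) L₀ e^(−k_1 t_c) = (0.355/1.52) × 36.8 × e^(−0.355×0.9328) = 0.2336 × 36.8 × 0.7181 = 6.172 mg/L.
Minimum DO = C_s − D_c = 8.11 − 6.172 = 1.938 mg/L.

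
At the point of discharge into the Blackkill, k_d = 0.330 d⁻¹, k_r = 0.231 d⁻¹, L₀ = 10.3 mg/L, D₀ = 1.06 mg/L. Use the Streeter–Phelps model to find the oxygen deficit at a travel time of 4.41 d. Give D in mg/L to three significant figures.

k_d L₀/(k_r−k_d) = 0.330×10.3/(0.231−0.330) = 3.399/-0.09900 = -34.33 mg/L.
e^(−k_d t) = e^(−0.330×4.410) = 0.2333; e^(−k_r t) = e^(−0.231×4.410) = 0.3611.
D = -34.33 × (0.2333 − 0.3611) + 1.06 × 0.3611 = 4.385 + 0.3827 = 4.768 mg/L.

D ≈ 4.77 mg/L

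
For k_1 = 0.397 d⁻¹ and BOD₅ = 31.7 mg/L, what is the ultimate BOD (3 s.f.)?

BOD₅ = L₀(1 − e^(−5k_1)) ⇒ L₀ = BOD₅ / (1 − e^(−5×0.397))
= 31.7 / (1 − 0.1374) = 31.7 / 0.8626 = 36.75 mg/L.

L₀ ≈ 36.7 mg/L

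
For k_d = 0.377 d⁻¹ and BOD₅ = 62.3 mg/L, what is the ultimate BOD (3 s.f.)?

L₀ ≈ 73.5 mg/L

BOD₅ = L₀(1 − e^(−5k_d)) ⇒ L₀ = BOD₅ / (1 − e^(−5×0.377))
= 62.3 / (1 − 0.1518) = 62.3 / 0.8482 = 73.45 mg/L.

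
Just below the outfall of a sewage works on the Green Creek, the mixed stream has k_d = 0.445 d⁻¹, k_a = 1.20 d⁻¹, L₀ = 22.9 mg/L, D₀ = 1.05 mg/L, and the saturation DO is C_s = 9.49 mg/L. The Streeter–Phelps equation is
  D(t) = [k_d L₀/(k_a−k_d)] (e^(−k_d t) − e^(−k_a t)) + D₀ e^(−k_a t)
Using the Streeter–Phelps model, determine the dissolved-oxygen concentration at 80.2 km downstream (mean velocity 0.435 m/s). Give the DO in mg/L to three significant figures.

DO ≈ 5.23 mg/L

Travel time t = x/v = 80.2 km / (0.435 m/s) = 80200 m / 0.435 m/s = 184400 s = 2.134 d.
k_d L₀/(k_a−k_d) = 0.445×22.9/(1.20−0.445) = 10.19/0.7550 = 13.50 mg/L.
e^(−k_d t) = e^(−0.445×2.134) = 0.3869; e^(−k_a t) = e^(−1.20×2.134) = 0.07725.
D = 13.50 × (0.3869 − 0.07725) + 1.05 × 0.07725 = 4.179 + 0.08112 = 4.261 mg/L.
DO = C_s − D = 9.49 − 4.261 = 5.229 mg/L.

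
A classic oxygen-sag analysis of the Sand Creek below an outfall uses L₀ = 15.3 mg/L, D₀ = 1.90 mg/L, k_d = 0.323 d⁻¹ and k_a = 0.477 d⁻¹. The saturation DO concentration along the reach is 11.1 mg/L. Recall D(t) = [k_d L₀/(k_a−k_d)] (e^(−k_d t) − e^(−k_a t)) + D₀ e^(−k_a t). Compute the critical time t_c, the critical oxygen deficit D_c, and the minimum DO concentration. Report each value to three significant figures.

t_c ≈ 2.14 d; D_c ≈ 5.20 mg/L; min DO ≈ 5.90 mg/L

With k_a/k_d = 1.477 and 1 − D₀(k_a−k_d)/(k_d L₀) = 0.9408,
t_c = ln(1.477 × 0.9408) / (0.477 − 0.323) = ln(1.389) / 0.1540 = 0.3288/0.1540 = 2.135 d.
L(t_c) = L₀ e^(−k_d t_c) = 15.3 × 0.5017 = 7.676 mg/L, and at the critical point k_a D_c = k_d L, so D_c = (0.323/0.477) × 7.676 = 5.198 mg/L.
Minimum DO = C_s − D_c = 11.1 − 5.198 = 5.902 mg/L.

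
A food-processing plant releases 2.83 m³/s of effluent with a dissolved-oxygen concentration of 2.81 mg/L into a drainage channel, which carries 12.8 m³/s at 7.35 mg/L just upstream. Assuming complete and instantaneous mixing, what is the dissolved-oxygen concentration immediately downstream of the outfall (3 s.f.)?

6.53 mg/L

Flow-weighted mixing: C = (Q_r C_r + Q_w C_w)/(Q_r + Q_w)
= (12.8×7.35 + 2.83×2.81)/(12.8 + 2.83) = 102.0/15.63 = 6.528 mg/L.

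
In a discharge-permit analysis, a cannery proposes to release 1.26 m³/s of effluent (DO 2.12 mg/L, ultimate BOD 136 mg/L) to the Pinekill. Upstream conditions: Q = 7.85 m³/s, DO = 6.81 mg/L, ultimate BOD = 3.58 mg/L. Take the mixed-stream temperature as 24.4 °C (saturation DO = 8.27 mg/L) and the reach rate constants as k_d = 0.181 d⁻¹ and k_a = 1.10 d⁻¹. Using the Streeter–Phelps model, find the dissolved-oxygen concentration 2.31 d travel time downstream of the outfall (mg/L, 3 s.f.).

DO ≈ 5.60 mg/L

Mixed DO = (7.85×6.81 + 1.26×2.12)/(7.85+1.26) = 56.13/9.110 = 6.161 mg/L.
Mixed L₀ = (7.85×3.58 + 1.26×136)/(9.110) = 199.5/9.110 = 21.89 mg/L.
Initial deficit D₀ = C_s − DO₀ = 8.27 − 6.161 = 2.109 mg/L.
D(2.31) = [0.181×21.89/(1.10−0.181)](e^(−0.181×2.31) − e^(−1.10×2.31)) + 2.109 e^(−1.10×2.31)
= 4.312 × (0.6583 − 0.07879) + 2.109 × 0.07879 = 2.665 mg/L.
DO = 8.27 − 2.665 = 5.605 mg/L.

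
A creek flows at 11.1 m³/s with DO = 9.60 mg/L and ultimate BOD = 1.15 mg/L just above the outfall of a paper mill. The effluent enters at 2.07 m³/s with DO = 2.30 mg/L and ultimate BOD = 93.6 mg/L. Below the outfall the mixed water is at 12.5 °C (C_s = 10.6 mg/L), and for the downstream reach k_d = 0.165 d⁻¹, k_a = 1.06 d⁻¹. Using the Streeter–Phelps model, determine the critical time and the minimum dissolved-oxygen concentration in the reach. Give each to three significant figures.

t_c ≈ 0.561 d; minimum DO ≈ 8.37 mg/L

Mixed DO = (11.1×9.60 + 2.07×2.30)/(11.1+2.07) = 111.3/13.17 = 8.453 mg/L.
Mixed L₀ = (11.1×1.15 + 2.07×93.6)/(13.17) = 206.5/13.17 = 15.68 mg/L.
Initial deficit D₀ = C_s − DO₀ = 10.6 − 8.453 = 2.147 mg/L.
t_c = (1/0.8950) ln[(1.06/0.165)(1 − 2.147×0.8950/(0.165×15.68))] = 1.117 × ln(1.652) = 0.5610 d.
D_c = (0.165/1.06) × 15.68 × e^(−0.165×0.5610) = 0.1557 × 15.68 × 0.9116 = 2.225 mg/L.
Minimum DO = 10.6 − 2.225 = 8.375 mg/L.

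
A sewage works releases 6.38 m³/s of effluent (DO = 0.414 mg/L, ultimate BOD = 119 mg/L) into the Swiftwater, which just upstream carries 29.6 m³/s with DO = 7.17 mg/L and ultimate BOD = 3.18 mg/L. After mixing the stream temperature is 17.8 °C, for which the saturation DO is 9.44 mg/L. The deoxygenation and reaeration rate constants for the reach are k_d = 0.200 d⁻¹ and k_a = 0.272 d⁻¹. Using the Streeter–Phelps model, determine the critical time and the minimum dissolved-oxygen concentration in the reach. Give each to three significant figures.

Mixed DO = (29.6×7.17 + 6.38×0.414)/(29.6+6.38) = 214.9/35.98 = 5.972 mg/L.
Mixed L₀ = (29.6×3.18 + 6.38×119)/(35.98) = 853.3/35.98 = 23.72 mg/L.
Initial deficit D₀ = C_s − DO₀ = 9.44 − 5.972 = 3.468 mg/L.
t_c = (1/0.07200) ln[(0.272/0.200)(1 − 3.468×0.07200/(0.200×23.72))] = 13.89 × ln(1.288) = 3.520 d.
D_c = (0.200/0.272) × 23.72 × e^(−0.200×3.520) = 0.7353 × 23.72 × 0.4946 = 8.626 mg/L.
Minimum DO = 9.44 − 8.626 = 0.8138 mg/L.

t_c ≈ 3.52 d; minimum DO ≈ 0.814 mg/L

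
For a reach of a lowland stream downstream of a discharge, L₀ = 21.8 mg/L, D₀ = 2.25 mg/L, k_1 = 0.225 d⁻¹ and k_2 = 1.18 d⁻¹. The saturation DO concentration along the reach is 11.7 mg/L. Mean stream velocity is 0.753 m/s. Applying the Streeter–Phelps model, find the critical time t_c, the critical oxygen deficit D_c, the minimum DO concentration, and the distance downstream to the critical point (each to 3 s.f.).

t_c ≈ 1.13 d; D_c ≈ 3.22 mg/L; min DO ≈ 8.48 mg/L; x_c ≈ 73.6 km

t_c = [1/(k_2−k_1)] ln[(k_2/k_1)(1 − D₀(k_2−k_1)/(k_1 L₀))]
= [1/(1.18−0.225)] ln[(1.18/0.225)(1 − 2.25×0.9550/(0.225×21.8))]
= (1/0.9550) ln[5.244 × 0.5619] = 1.047 × ln(2.947) = 1.047 × 1.081 = 1.132 d.
D_c = (k_1/k_2) L₀ e^(−k_1 t_c) = (0.225/1.18) × 21.8 × e^(−0.225×1.132) = 0.1907 × 21.8 × 0.7752 = 3.222 mg/L.
Minimum DO = C_s − D_c = 11.7 − 3.222 = 8.478 mg/L.
x_c = v t_c = 0.753 m/s × 1.132 d × 86400 s/d = 73630 m ≈ 73.6 km.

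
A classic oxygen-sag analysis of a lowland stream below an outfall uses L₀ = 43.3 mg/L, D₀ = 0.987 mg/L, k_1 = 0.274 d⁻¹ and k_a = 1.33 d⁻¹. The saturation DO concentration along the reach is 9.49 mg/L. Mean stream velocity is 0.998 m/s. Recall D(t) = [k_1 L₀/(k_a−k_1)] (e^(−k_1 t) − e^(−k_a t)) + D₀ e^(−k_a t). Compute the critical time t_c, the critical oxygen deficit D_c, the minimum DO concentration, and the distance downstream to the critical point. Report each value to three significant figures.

With k_a/k_1 = 4.854 and 1 − D₀(k_a−k_1)/(k_1 L₀) = 0.9121,
t_c = ln(4.854 × 0.9121) / (1.33 − 0.274) = ln(4.428) / 1.056 = 1.488/1.056 = 1.409 d.
L(t_c) = L₀ e^(−k_1 t_c) = 43.3 × 0.6797 = 29.43 mg/L, and at the critical point k_a D_c = k_1 L, so D_c = (0.274/1.33) × 29.43 = 6.064 mg/L.
Minimum DO = C_s − D_c = 9.49 − 6.064 = 3.426 mg/L.
x_c = v t_c = 0.998 m/s × 1.409 d × 86400 s/d = 121500 m ≈ 121 km.

t_c ≈ 1.41 d; D_c ≈ 6.06 mg/L; min DO ≈ 3.43 mg/L; x_c ≈ 121 km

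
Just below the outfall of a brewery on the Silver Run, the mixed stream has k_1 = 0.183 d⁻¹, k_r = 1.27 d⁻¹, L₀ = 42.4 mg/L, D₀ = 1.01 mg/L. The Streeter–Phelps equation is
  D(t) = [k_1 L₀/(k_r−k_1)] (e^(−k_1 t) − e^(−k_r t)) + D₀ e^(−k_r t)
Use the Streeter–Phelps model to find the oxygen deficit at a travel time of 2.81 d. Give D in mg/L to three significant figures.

D ≈ 4.10 mg/L

k_1 L₀/(k_r−k_1) = 0.183×42.4/(1.27−0.183) = 7.759/1.087 = 7.138 mg/L.
e^(−k_1 t) = e^(−0.183×2.810) = 0.5980; e^(−k_r t) = e^(−1.27×2.810) = 0.02819.
D = 7.138 × (0.5980 − 0.02819) + 1.01 × 0.02819 = 4.067 + 0.02847 = 4.096 mg/L.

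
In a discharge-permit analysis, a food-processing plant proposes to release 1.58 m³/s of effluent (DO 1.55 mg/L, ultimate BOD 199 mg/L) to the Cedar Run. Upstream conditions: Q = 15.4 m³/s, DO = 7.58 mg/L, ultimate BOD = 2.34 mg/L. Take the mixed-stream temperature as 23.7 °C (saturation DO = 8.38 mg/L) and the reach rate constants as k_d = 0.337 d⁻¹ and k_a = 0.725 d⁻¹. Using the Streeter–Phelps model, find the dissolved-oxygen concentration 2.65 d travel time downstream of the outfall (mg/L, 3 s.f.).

DO ≈ 3.47 mg/L

Mixed DO = (15.4×7.58 + 1.58×1.55)/(15.4+1.58) = 119.2/16.98 = 7.019 mg/L.
Mixed L₀ = (15.4×2.34 + 1.58×199)/(16.98) = 350.5/16.98 = 20.64 mg/L.
Initial deficit D₀ = C_s − DO₀ = 8.38 − 7.019 = 1.361 mg/L.
D(2.65) = [0.337×20.64/(0.725−0.337)](e^(−0.337×2.65) − e^(−0.725×2.65)) + 1.361 e^(−0.725×2.65)
= 17.93 × (0.4094 − 0.1464) + 1.361 × 0.1464 = 4.914 mg/L.
DO = 8.38 − 4.914 = 3.466 mg/L.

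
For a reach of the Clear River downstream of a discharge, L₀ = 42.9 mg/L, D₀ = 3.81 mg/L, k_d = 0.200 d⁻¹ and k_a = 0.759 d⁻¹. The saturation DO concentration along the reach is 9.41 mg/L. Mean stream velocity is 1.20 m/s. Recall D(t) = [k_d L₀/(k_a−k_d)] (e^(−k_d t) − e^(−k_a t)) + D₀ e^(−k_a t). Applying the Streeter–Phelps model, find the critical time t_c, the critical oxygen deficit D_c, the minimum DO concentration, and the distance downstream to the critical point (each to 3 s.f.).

t_c ≈ 1.88 d; D_c ≈ 7.77 mg/L; min DO ≈ 1.64 mg/L; x_c ≈ 194 km

t_c = [1/(k_a−k_d)] ln[(k_a/k_d)(1 − D₀(k_a−k_d)/(k_d L₀))]
= [1/(0.759−0.200)] ln[(0.759/0.200)(1 − 3.81×0.5590/(0.200×42.9))]
= (1/0.5590) ln[3.795 × 0.7518] = 1.789 × ln(2.853) = 1.789 × 1.048 = 1.875 d.
L(t_c) = L₀ e^(−k_d t_c) = 42.9 × 0.6872 = 29.48 mg/L, and at the critical point k_a D_c = k_d L, so D_c = (0.200/0.759) × 29.48 = 7.769 mg/L.
Minimum DO = C_s − D_c = 9.41 − 7.769 = 1.641 mg/L.
x_c = v t_c = 1.20 m/s × 1.875 d × 86400 s/d = 194400 m ≈ 194 km.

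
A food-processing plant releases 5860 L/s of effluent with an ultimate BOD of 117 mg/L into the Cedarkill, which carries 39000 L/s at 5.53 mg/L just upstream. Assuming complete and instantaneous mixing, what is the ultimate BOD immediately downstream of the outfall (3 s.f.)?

20.1 mg/L

Flow-weighted mixing: C = (Q_r C_r + Q_w C_w)/(Q_r + Q_w)
= (39000×5.53 + 5860×117)/(39000 + 5860) = 901300/44860 = 20.09 mg/L.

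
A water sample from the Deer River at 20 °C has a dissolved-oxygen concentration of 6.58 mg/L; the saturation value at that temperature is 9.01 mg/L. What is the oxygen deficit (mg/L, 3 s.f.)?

D ≈ 2.43 mg/L

D = C_s − C = 9.01 − 6.58 = 2.43 mg/L.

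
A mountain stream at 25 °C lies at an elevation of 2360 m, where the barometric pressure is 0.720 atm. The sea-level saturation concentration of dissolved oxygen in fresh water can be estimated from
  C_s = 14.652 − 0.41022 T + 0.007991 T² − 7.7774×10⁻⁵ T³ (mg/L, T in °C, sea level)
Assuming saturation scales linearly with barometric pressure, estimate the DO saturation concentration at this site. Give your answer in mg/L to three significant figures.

C_s ≈ 5.89 mg/L

At sea level: C_s = 14.652 − 0.41022×25 + 0.007991×25² − 7.7774×10⁻⁵×25³ = 8.176 mg/L.
Pressure correction: C_s' = 8.176 × 0.720 = 5.886 mg/L.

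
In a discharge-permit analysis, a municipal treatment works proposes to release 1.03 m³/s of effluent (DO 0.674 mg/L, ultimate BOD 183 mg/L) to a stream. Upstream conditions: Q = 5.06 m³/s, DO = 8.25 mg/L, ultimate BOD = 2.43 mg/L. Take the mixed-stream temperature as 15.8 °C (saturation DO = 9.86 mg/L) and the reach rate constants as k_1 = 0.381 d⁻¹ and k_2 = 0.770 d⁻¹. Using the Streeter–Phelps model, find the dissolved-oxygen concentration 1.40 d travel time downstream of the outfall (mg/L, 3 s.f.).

Mixed DO = (5.06×8.25 + 1.03×0.674)/(5.06+1.03) = 42.44/6.090 = 6.969 mg/L.
Mixed L₀ = (5.06×2.43 + 1.03×183)/(6.090) = 200.8/6.090 = 32.97 mg/L.
Initial deficit D₀ = C_s − DO₀ = 9.86 − 6.969 = 2.891 mg/L.
D(1.40) = [0.381×32.97/(0.770−0.381)](e^(−0.381×1.40) − e^(−0.770×1.40)) + 2.891 e^(−0.770×1.40)
= 32.29 × (0.5866 − 0.3403) + 2.891 × 0.3403 = 8.938 mg/L.
DO = 9.86 − 8.938 = 0.9217 mg/L.

DO ≈ 0.922 mg/L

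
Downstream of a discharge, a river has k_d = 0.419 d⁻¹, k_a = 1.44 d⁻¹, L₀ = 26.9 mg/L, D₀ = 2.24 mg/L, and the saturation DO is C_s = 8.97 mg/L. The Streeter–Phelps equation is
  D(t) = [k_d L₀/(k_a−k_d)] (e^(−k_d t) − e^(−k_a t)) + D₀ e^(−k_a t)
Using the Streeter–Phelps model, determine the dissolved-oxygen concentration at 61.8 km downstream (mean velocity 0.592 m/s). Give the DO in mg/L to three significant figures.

DO ≈ 3.86 mg/L

Travel time t = x/v = 61.8 km / (0.592 m/s) = 61800 m / 0.592 m/s = 104400 s = 1.208 d.
k_d L₀/(k_a−k_d) = 0.419×26.9/(1.44−0.419) = 11.27/1.021 = 11.04 mg/L.
e^(−k_d t) = e^(−0.419×1.208) = 0.6028; e^(−k_a t) = e^(−1.44×1.208) = 0.1755.
D = 11.04 × (0.6028 − 0.1755) + 2.24 × 0.1755 = 4.716 + 0.3932 = 5.109 mg/L.
DO = C_s − D = 8.97 − 5.109 = 3.861 mg/L.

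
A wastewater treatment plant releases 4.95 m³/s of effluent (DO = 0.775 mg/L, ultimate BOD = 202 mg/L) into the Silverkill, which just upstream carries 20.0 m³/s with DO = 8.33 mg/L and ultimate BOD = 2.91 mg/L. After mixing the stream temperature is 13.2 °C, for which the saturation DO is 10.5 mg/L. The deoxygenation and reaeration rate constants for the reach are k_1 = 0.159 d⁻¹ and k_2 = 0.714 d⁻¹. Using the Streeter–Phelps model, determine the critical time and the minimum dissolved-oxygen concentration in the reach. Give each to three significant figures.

Mixed DO = (20.0×8.33 + 4.95×0.775)/(20.0+4.95) = 170.4/24.95 = 6.831 mg/L.
Mixed L₀ = (20.0×2.91 + 4.95×202)/(24.95) = 1058/24.95 = 42.41 mg/L.
Initial deficit D₀ = C_s − DO₀ = 10.5 − 6.831 = 3.669 mg/L.
t_c = (1/0.5550) ln[(0.714/0.159)(1 − 3.669×0.5550/(0.159×42.41))] = 1.802 × ln(3.135) = 2.059 d.
D_c = (0.159/0.714) × 42.41 × e^(−0.159×2.059) = 0.2227 × 42.41 × 0.7209 = 6.808 mg/L.
Minimum DO = 10.5 − 6.808 = 3.692 mg/L.

t_c ≈ 2.06 d; minimum DO ≈ 3.69 mg/L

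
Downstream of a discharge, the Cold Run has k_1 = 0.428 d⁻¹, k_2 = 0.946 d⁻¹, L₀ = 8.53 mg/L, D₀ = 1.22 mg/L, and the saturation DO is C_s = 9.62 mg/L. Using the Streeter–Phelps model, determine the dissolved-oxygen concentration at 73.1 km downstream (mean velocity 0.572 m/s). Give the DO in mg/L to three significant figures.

Travel time t = x/v = 73.1 km / (0.572 m/s) = 73100 m / 0.572 m/s = 127800 s = 1.479 d.
k_1 L₀/(k_2−k_1) = 0.428×8.53/(0.946−0.428) = 3.651/0.5180 = 7.048 mg/L.
e^(−k_1 t) = e^(−0.428×1.479) = 0.5310; e^(−k_2 t) = e^(−0.946×1.479) = 0.2468.
D = 7.048 × (0.5310 − 0.2468) + 1.22 × 0.2468 = 2.003 + 0.3011 = 2.304 mg/L.
DO = C_s − D = 9.62 − 2.304 = 7.316 mg/L.

DO ≈ 7.32 mg/L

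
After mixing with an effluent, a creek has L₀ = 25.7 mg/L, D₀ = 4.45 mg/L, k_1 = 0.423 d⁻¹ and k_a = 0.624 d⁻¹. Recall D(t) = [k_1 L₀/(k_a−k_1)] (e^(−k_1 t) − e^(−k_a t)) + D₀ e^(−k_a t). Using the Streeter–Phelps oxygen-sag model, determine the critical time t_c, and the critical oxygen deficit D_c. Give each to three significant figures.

t_c ≈ 1.51 d; D_c ≈ 9.21 mg/L

At the critical point dD/dt = 0, so k_1 L₀ e^(−k_1 t) = k_a D. Substituting D(t) from the Streeter–Phelps equation and solving for t gives
t_c = ln[(k_a/k_1)(1 − D₀(k_a−k_1)/(k_1 L₀))] / (k_a−k_1).
Here k_a−k_1 = 0.2010 d⁻¹ and 1 − D₀(k_a−k_1)/(k_1 L₀) = 1 − 4.45×0.2010/(0.423×25.7) = 0.9177, so
t_c = ln(1.475 × 0.9177) / 0.2010 = 0.3029 / 0.2010 = 1.507 d.
D_c = (k_1/k_a) L₀ e^(−k_1 t_c) = (0.423/0.624) × 25.7 × e^(−0.423×1.507) = 0.6779 × 25.7 × 0.5286 = 9.209 mg/L.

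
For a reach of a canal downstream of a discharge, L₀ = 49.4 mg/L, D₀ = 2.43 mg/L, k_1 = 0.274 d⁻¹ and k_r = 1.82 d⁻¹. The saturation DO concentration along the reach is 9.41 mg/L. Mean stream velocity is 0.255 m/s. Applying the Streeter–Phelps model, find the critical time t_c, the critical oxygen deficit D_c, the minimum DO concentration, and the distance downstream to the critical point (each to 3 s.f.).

t_c ≈ 1.01 d; D_c ≈ 5.63 mg/L; min DO ≈ 3.78 mg/L; x_c ≈ 22.4 km

t_c = [1/(k_r−k_1)] ln[(k_r/k_1)(1 − D₀(k_r−k_1)/(k_1 L₀))]
= [1/(1.82−0.274)] ln[(1.82/0.274)(1 − 2.43×1.546/(0.274×49.4))]
= (1/1.546) ln[6.642 × 0.7225] = 0.6468 × ln(4.799) = 0.6468 × 1.568 = 1.014 d.
L(t_c) = L₀ e^(−k_1 t_c) = 49.4 × 0.7573 = 37.41 mg/L, and at the critical point k_r D_c = k_1 L, so D_c = (0.274/1.82) × 37.41 = 5.632 mg/L.
Minimum DO = C_s − D_c = 9.41 − 5.632 = 3.778 mg/L.
x_c = v t_c = 0.255 m/s × 1.014 d × 86400 s/d = 22350 m ≈ 22.4 km.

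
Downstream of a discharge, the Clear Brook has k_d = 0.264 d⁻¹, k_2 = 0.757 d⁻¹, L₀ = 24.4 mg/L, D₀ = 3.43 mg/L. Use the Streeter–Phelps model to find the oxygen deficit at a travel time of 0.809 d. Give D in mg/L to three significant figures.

D ≈ 5.33 mg/L

k_d L₀/(k_2−k_d) = 0.264×24.4/(0.757−0.264) = 6.442/0.4930 = 13.07 mg/L.
e^(−k_d t) = e^(−0.264×0.8090) = 0.8077; e^(−k_2 t) = e^(−0.757×0.8090) = 0.5420.
D = 13.07 × (0.8077 − 0.5420) + 3.43 × 0.5420 = 3.471 + 1.859 = 5.330 mg/L.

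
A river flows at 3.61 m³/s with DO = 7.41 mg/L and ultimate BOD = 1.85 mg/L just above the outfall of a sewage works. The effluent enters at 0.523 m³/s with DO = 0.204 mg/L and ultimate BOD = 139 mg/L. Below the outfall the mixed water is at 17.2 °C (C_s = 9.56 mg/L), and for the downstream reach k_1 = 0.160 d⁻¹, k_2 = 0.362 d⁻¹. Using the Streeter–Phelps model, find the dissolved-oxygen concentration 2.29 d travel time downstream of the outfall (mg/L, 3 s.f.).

Mixed DO = (3.61×7.41 + 0.523×0.204)/(3.61+0.523) = 26.86/4.133 = 6.498 mg/L.
Mixed L₀ = (3.61×1.85 + 0.523×139)/(4.133) = 79.38/4.133 = 19.21 mg/L.
Initial deficit D₀ = C_s − DO₀ = 9.56 − 6.498 = 3.062 mg/L.
D(2.29) = [0.160×19.21/(0.362−0.160)](e^(−0.160×2.29) − e^(−0.362×2.29)) + 3.062 e^(−0.362×2.29)
= 15.21 × (0.6932 − 0.4365) + 3.062 × 0.4365 = 5.242 mg/L.
DO = 9.56 − 5.242 = 4.318 mg/L.

DO ≈ 4.32 mg/L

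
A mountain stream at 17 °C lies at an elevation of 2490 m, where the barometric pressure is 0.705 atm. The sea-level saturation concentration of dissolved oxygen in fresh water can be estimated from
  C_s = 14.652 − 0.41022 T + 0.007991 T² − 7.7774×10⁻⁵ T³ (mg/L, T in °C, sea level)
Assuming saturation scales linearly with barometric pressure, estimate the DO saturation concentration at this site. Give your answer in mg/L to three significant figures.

At sea level: C_s = 14.652 − 0.41022×17 + 0.007991×17² − 7.7774×10⁻⁵×17³ = 9.606 mg/L.
Pressure correction: C_s' = 9.606 × 0.705 = 6.772 mg/L.

C_s ≈ 6.77 mg/L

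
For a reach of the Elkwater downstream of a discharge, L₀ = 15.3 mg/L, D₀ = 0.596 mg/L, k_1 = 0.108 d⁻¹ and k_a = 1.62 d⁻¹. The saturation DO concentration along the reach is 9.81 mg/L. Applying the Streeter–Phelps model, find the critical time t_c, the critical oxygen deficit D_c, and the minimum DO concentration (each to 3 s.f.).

t_c ≈ 1.27 d; D_c ≈ 0.889 mg/L; min DO ≈ 8.92 mg/L

t_c = [1/(k_a−k_1)] ln[(k_a/k_1)(1 − D₀(k_a−k_1)/(k_1 L₀))]
= [1/(1.62−0.108)] ln[(1.62/0.108)(1 − 0.596×1.512/(0.108×15.3))]
= (1/1.512) ln[15.00 × 0.4546] = 0.6614 × ln(6.820) = 0.6614 × 1.920 = 1.270 d.
D_c = (k_1/k_a) L₀ e^(−k_1 t_c) = (0.108/1.62) × 15.3 × e^(−0.108×1.270) = 0.06667 × 15.3 × 0.8719 = 0.8893 mg/L.
Minimum DO = C_s − D_c = 9.81 − 0.8893 = 8.921 mg/L.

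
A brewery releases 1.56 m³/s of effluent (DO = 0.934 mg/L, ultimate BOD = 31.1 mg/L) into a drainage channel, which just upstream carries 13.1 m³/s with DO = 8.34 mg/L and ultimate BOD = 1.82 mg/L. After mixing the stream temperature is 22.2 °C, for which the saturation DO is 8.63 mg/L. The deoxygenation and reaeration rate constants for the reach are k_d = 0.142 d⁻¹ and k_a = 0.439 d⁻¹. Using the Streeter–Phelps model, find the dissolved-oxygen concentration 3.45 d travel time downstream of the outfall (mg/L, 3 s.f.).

DO ≈ 7.47 mg/L

Mixed DO = (13.1×8.34 + 1.56×0.934)/(13.1+1.56) = 110.7/14.66 = 7.552 mg/L.
Mixed L₀ = (13.1×1.82 + 1.56×31.1)/(14.66) = 72.36/14.66 = 4.936 mg/L.
Initial deficit D₀ = C_s − DO₀ = 8.63 − 7.552 = 1.078 mg/L.
D(3.45) = [0.142×4.936/(0.439−0.142)](e^(−0.142×3.45) − e^(−0.439×3.45)) + 1.078 e^(−0.439×3.45)
= 2.360 × (0.6127 − 0.2199) + 1.078 × 0.2199 = 1.164 mg/L.
DO = 8.63 − 1.164 = 7.466 mg/L.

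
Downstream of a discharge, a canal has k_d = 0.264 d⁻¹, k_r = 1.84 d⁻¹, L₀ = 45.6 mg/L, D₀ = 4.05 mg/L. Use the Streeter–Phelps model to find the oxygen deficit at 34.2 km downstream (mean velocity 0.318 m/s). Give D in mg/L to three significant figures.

D ≈ 5.14 mg/L

Travel time t = x/v = 34.2 km / (0.318 m/s) = 34200 m / 0.318 m/s = 107500 s = 1.245 d.
k_d L₀/(k_r−k_d) = 0.264×45.6/(1.84−0.264) = 12.04/1.576 = 7.639 mg/L.
e^(−k_d t) = e^(−0.264×1.245) = 0.7199; e^(−k_r t) = e^(−1.84×1.245) = 0.1012.
D = 7.639 × (0.7199 − 0.1012) + 4.05 × 0.1012 = 4.726 + 0.4100 = 5.136 mg/L.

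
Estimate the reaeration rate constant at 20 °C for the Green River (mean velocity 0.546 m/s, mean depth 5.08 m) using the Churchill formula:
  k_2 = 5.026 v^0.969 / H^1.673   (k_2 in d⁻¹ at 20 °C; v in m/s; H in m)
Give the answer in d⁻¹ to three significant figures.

k_2 = 5.026 × 0.546^0.969 / 5.08^1.673 = 5.026 × 0.5563 / 15.17 = 0.1844 d⁻¹.

k_2 ≈ 0.184 d⁻¹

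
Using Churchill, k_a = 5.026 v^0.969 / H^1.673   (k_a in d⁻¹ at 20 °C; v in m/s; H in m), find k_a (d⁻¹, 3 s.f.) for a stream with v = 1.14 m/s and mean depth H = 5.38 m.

k_a ≈ 0.342 d⁻¹

k_a = 5.026 × 1.14^0.969 / 5.38^1.673 = 5.026 × 1.135 / 16.70 = 0.3418 d⁻¹.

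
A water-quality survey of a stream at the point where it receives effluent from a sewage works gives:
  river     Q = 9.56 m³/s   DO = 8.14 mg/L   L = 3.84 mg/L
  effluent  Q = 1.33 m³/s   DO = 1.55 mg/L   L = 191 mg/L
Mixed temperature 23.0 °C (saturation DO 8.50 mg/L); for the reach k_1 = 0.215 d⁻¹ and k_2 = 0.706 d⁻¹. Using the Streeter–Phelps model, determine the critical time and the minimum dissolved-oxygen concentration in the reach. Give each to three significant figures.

t_c ≈ 2.21 d; minimum DO ≈ 3.44 mg/L

Mixed DO = (9.56×8.14 + 1.33×1.55)/(9.56+1.33) = 79.88/10.89 = 7.335 mg/L.
Mixed L₀ = (9.56×3.84 + 1.33×191)/(10.89) = 290.7/10.89 = 26.70 mg/L.
Initial deficit D₀ = C_s − DO₀ = 8.50 − 7.335 = 1.165 mg/L.
t_c = (1/0.4910) ln[(0.706/0.215)(1 − 1.165×0.4910/(0.215×26.70))] = 2.037 × ln(2.957) = 2.208 d.
D_c = (0.215/0.706) × 26.70 × e^(−0.215×2.208) = 0.3045 × 26.70 × 0.6221 = 5.058 mg/L.
Minimum DO = 8.50 − 5.058 = 3.442 mg/L.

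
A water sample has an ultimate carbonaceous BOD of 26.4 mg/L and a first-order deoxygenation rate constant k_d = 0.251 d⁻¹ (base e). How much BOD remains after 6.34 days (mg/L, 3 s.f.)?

L ≈ 5.38 mg/L

L_t = L₀ e^(−k_d t) = 26.4 × e^(−0.251×6.34) = 26.4 × 0.2037 = 5.376 mg/L.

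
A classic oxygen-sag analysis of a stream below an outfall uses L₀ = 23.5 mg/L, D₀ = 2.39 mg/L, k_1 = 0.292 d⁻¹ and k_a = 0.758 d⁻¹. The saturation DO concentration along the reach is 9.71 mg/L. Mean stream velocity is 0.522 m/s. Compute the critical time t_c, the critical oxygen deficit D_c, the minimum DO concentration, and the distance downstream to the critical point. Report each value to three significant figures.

t_c ≈ 1.67 d; D_c ≈ 5.56 mg/L; min DO ≈ 4.15 mg/L; x_c ≈ 75.2 km

t_c = [1/(k_a−k_1)] ln[(k_a/k_1)(1 − D₀(k_a−k_1)/(k_1 L₀))]
= [1/(0.758−0.292)] ln[(0.758/0.292)(1 − 2.39×0.4660/(0.292×23.5))]
= (1/0.4660) ln[2.596 × 0.8377] = 2.146 × ln(2.175) = 2.146 × 0.7768 = 1.667 d.
D_c = (k_1/k_a) L₀ e^(−k_1 t_c) = (0.292/0.758) × 23.5 × e^(−0.292×1.667) = 0.3852 × 23.5 × 0.6146 = 5.564 mg/L.
Minimum DO = C_s − D_c = 9.71 − 5.564 = 4.146 mg/L.
x_c = v t_c = 0.522 m/s × 1.667 d × 86400 s/d = 75180 m ≈ 75.2 km.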